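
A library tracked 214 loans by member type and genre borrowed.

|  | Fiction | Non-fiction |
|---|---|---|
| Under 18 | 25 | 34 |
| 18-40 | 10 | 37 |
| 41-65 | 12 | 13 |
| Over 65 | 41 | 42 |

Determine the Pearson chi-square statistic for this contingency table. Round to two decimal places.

Row totals: 59, 47, 25, 83. Column totals: 88, 126. Grand total N = 214.
Expected counts (row total × column total / N):
  Under 18, Fiction: 59×88/214 = 24.262
  Under 18, Non-fiction: 59×126/214 = 34.738
  18-40, Fiction: 47×88/214 = 19.327
  18-40, Non-fiction: 47×126/214 = 27.673
  41-65, Fiction: 25×88/214 = 10.280
  41-65, Non-fiction: 25×126/214 = 14.720
  Over 65, Fiction: 83×88/214 = 34.131
  Over 65, Non-fiction: 83×126/214 = 48.869
Contributions (O − E)²/E:
  (25 − 24.262)²/24.262 = 0.0224
  (34 − 34.738)²/34.738 = 0.0157
  (10 − 19.327)²/19.327 = 4.5011
  (37 − 27.673)²/27.673 = 3.1436
  (12 − 10.280)²/10.280 = 0.2878
  (13 − 14.720)²/14.720 = 0.2010
  (41 − 34.131)²/34.131 = 1.3824
  (42 − 48.869)²/48.869 = 0.9655
χ² = 0.0224 + 0.0157 + 4.5011 + 3.1436 + 0.2878 + 0.2010 + 1.3824 + 0.9655 = 10.52

10.52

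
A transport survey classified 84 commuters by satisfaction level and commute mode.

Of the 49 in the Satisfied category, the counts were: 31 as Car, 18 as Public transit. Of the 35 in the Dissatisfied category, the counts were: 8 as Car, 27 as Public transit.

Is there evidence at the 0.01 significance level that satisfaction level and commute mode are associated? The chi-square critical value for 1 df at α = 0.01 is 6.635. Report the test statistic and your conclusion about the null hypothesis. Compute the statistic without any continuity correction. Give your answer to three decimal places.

Row totals: 49, 35. Column totals: 39, 45. Grand total N = 84.
Expected counts (row total × column total / N):
  Satisfied, Car: 49×39/84 = 22.7500
  Satisfied, Public transit: 49×45/84 = 26.2500
  Dissatisfied, Car: 35×39/84 = 16.2500
  Dissatisfied, Public transit: 35×45/84 = 18.7500
Contributions (O − E)²/E:
  (31 − 22.7500)²/22.7500 = 2.9918
  (18 − 26.2500)²/26.2500 = 2.5929
  (8 − 16.2500)²/16.2500 = 4.1885
  (27 − 18.7500)²/18.7500 = 3.6300
χ² = 2.9918 + 2.5929 + 4.1885 + 3.6300 = 13.403
df = (2−1)(2−1) = 1. Since 13.403 > 6.635, reject the null hypothesis of independence at α = 0.01.

13.403; reject H₀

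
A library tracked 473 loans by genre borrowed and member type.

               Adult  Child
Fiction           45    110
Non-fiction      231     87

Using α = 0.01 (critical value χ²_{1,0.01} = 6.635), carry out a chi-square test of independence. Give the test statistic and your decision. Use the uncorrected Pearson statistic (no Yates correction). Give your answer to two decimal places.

81.55; reject H₀

Row totals: 155, 318. Column totals: 276, 197. Grand total N = 473.
Expected counts (row total × column total / N):
  Fiction, Adult: 155×276/473 = 90.444
  Fiction, Child: 155×197/473 = 64.556
  Non-fiction, Adult: 318×276/473 = 185.556
  Non-fiction, Child: 318×197/473 = 132.444
Contributions (O − E)²/E:
  (45 − 90.444)²/90.444 = 22.8335
  (110 − 64.556)²/64.556 = 31.9902
  (231 − 185.556)²/185.556 = 11.1296
  (87 − 132.444)²/132.444 = 15.5927
χ² = 22.8335 + 31.9902 + 11.1296 + 15.5927 = 81.55
df = (2−1)(2−1) = 1. Since 81.55 > 6.635, reject the null hypothesis of independence at α = 0.01.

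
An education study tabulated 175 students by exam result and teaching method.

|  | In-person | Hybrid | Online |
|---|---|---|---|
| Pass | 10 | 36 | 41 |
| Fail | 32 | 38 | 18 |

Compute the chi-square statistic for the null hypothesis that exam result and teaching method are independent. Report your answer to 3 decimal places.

20.539

Row totals: 87, 88. Column totals: 42, 74, 59. Grand total N = 175.
Expected counts (row total × column total / N):
  Pass, In-person: 87×42/175 = 20.8800
  Pass, Hybrid: 87×74/175 = 36.7886
  Pass, Online: 87×59/175 = 29.3314
  Fail, In-person: 88×42/175 = 21.1200
  Fail, Hybrid: 88×74/175 = 37.2114
  Fail, Online: 88×59/175 = 29.6686
Contributions (O − E)²/E:
  (10 − 20.8800)²/20.8800 = 5.6693
  (36 − 36.7886)²/36.7886 = 0.0169
  (41 − 29.3314)²/29.3314 = 4.6420
  (32 − 21.1200)²/21.1200 = 5.6048
  (38 − 37.2114)²/37.2114 = 0.0167
  (18 − 29.6686)²/29.6686 = 4.5892
χ² = 5.6693 + 0.0169 + 4.6420 + 5.6048 + 0.0167 + 4.5892 = 20.539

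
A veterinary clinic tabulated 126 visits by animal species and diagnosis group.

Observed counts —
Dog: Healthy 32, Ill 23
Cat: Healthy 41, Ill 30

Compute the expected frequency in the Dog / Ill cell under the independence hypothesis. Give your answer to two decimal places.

23.13

Row total (Dog) = 55; column total (Ill) = 53; grand total N = 126.
Expected count = (row total × column total) / N = 55 × 53 / 126 = 23.13.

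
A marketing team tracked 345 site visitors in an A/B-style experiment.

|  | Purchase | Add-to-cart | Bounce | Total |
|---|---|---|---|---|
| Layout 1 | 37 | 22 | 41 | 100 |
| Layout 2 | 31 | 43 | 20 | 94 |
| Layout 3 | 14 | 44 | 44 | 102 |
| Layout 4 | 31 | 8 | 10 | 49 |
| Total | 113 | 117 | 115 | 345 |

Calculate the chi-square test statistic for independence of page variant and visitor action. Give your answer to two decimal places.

Grand total N = 345.
Expected counts (row total × column total / N):
  Layout 1, Purchase: 100×113/345 = 32.754
  Layout 1, Add-to-cart: 100×117/345 = 33.913
  Layout 1, Bounce: 100×115/345 = 33.333
  Layout 2, Purchase: 94×113/345 = 30.788
  Layout 2, Add-to-cart: 94×117/345 = 31.878
  Layout 2, Bounce: 94×115/345 = 31.333
  Layout 3, Purchase: 102×113/345 = 33.409
  Layout 3, Add-to-cart: 102×117/345 = 34.591
  Layout 3, Bounce: 102×115/345 = 34.000
  Layout 4, Purchase: 49×113/345 = 16.049
  Layout 4, Add-to-cart: 49×117/345 = 16.617
  Layout 4, Bounce: 49×115/345 = 16.333
Contributions (O − E)²/E:
  (37 − 32.754)²/32.754 = 0.5504
  (22 − 33.913)²/33.913 = 4.1848
  (41 − 33.333)²/33.333 = 1.7635
  (31 − 30.788)²/30.788 = 0.0015
  (43 − 31.878)²/31.878 = 3.8804
  (20 − 31.333)²/31.333 = 4.0991
  (14 − 33.409)²/33.409 = 11.2757
  (44 − 34.591)²/34.591 = 2.5593
  (44 − 34.000)²/34.000 = 2.9412
  (31 − 16.049)²/16.049 = 13.9281
  (8 − 16.617)²/16.617 = 4.4685
  (10 − 16.333)²/16.333 = 2.4556
χ² = 0.5504 + 4.1848 + 1.7635 + 0.0015 + 3.8804 + 4.0991 + 11.2757 + 2.5593 + 2.9412 + 13.9281 + 4.4685 + 2.4556 = 52.11

52.11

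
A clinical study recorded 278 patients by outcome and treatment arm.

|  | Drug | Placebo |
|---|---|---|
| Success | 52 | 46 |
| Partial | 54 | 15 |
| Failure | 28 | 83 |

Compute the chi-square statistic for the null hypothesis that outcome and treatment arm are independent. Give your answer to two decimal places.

Row totals: 98, 69, 111. Column totals: 134, 144. Grand total N = 278.
Expected counts (row total × column total / N):
  Success, Drug: 98×134/278 = 47.237
  Success, Placebo: 98×144/278 = 50.763
  Partial, Drug: 69×134/278 = 33.259
  Partial, Placebo: 69×144/278 = 35.741
  Failure, Drug: 111×134/278 = 53.504
  Failure, Placebo: 111×144/278 = 57.496
Contributions (O − E)²/E:
  (52 − 47.237)²/47.237 = 0.4803
  (46 − 50.763)²/50.763 = 0.4469
  (54 − 33.259)²/33.259 = 12.9345
  (15 − 35.741)²/35.741 = 12.0363
  (28 − 53.504)²/53.504 = 12.1571
  (83 − 57.496)²/57.496 = 11.3130
χ² = 0.4803 + 0.4469 + 12.9345 + 12.0363 + 12.1571 + 11.3130 = 49.37

49.37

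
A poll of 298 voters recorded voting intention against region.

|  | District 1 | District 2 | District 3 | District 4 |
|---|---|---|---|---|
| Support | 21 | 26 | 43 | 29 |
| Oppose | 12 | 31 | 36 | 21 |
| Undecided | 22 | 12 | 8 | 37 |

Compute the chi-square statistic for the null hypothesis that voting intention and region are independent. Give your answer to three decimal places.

Row totals: 119, 100, 79. Column totals: 55, 69, 87, 87. Grand total N = 298.
Expected counts (row total × column total / N):
  Support, District 1: 119×55/298 = 21.96309
  Support, District 2: 119×69/298 = 27.55369
  Support, District 3: 119×87/298 = 34.74161
  Support, District 4: 119×87/298 = 34.74161
  Oppose, District 1: 100×55/298 = 18.45638
  Oppose, District 2: 100×69/298 = 23.15436
  Oppose, District 3: 100×87/298 = 29.19463
  Oppose, District 4: 100×87/298 = 29.19463
  Undecided, District 1: 79×55/298 = 14.58054
  Undecided, District 2: 79×69/298 = 18.29195
  Undecided, District 3: 79×87/298 = 23.06376
  Undecided, District 4: 79×87/298 = 23.06376
Contributions (O − E)²/E:
  (21 − 21.96309)²/21.96309 = 0.0422
  (26 − 27.55369)²/27.55369 = 0.0876
  (43 − 34.74161)²/34.74161 = 1.9631
  (29 − 34.74161)²/34.74161 = 0.9489
  (12 − 18.45638)²/18.45638 = 2.2586
  (31 − 23.15436)²/23.15436 = 2.6584
  (36 − 29.19463)²/29.19463 = 1.5864
  (21 − 29.19463)²/29.19463 = 2.3001
  (22 − 14.58054)²/14.58054 = 3.7755
  (12 − 18.29195)²/18.29195 = 2.1643
  (8 − 23.06376)²/23.06376 = 9.8387
  (37 − 23.06376)²/23.06376 = 8.4210
χ² = 0.0422 + 0.0876 + 1.9631 + 0.9489 + 2.2586 + 2.6584 + 1.5864 + 2.3001 + 3.7755 + 2.1643 + 9.8387 + 8.4210 = 36.045

36.045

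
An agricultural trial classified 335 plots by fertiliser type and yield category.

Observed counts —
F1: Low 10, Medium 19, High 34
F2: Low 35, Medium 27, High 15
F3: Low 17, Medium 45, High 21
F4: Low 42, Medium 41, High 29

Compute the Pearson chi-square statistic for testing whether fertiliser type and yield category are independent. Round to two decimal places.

37.25

Row totals: 63, 77, 83, 112. Column totals: 104, 132, 99. Grand total N = 335.
Expected counts (row total × column total / N):
  F1, Low: 63×104/335 = 19.558
  F1, Medium: 63×132/335 = 24.824
  F1, High: 63×99/335 = 18.618
  F2, Low: 77×104/335 = 23.904
  F2, Medium: 77×132/335 = 30.340
  F2, High: 77×99/335 = 22.755
  F3, Low: 83×104/335 = 25.767
  F3, Medium: 83×132/335 = 32.704
  F3, High: 83×99/335 = 24.528
  F4, Low: 112×104/335 = 34.770
  F4, Medium: 112×132/335 = 44.131
  F4, High: 112×99/335 = 33.099
Contributions (O − E)²/E:
  (10 − 19.558)²/19.558 = 4.6710
  (19 − 24.824)²/24.824 = 1.3664
  (34 − 18.618)²/18.618 = 12.7085
  (35 − 23.904)²/23.904 = 5.1507
  (27 − 30.340)²/30.340 = 0.3677
  (15 − 22.755)²/22.755 = 2.6429
  (17 − 25.767)²/25.767 = 2.9829
  (45 − 32.704)²/32.704 = 4.6230
  (21 − 24.528)²/24.528 = 0.5075
  (42 − 34.770)²/34.770 = 1.5034
  (41 − 44.131)²/44.131 = 0.2221
  (29 − 33.099)²/33.099 = 0.5076
χ² = 4.6710 + 1.3664 + 12.7085 + 5.1507 + 0.3677 + 2.6429 + 2.9829 + 4.6230 + 0.5075 + 1.5034 + 0.2221 + 0.5076 = 37.25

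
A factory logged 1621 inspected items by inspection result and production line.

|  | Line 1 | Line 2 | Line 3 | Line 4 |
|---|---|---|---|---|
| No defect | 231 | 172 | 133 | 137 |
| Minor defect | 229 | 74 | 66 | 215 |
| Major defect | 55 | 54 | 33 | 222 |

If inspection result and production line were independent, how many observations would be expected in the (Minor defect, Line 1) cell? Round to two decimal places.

Row total (Minor defect) = 584; column total (Line 1) = 515; grand total N = 1621.
Expected count = (row total × column total) / N = 584 × 515 / 1621 = 185.54.

185.54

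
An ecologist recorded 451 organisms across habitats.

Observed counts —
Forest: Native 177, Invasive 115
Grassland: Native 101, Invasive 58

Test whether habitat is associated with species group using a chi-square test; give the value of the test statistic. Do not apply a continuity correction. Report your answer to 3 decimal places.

0.368

Row totals: 292, 159. Column totals: 278, 173. Grand total N = 451.
Expected counts (row total × column total / N):
  Forest, Native: 292×278/451 = 179.9911
  Forest, Invasive: 292×173/451 = 112.0089
  Grassland, Native: 159×278/451 = 98.0089
  Grassland, Invasive: 159×173/451 = 60.9911
Contributions (O − E)²/E:
  (177 − 179.9911)²/179.9911 = 0.0497
  (115 − 112.0089)²/112.0089 = 0.0799
  (101 − 98.0089)²/98.0089 = 0.0913
  (58 − 60.9911)²/60.9911 = 0.1467
χ² = 0.0497 + 0.0799 + 0.0913 + 0.1467 = 0.368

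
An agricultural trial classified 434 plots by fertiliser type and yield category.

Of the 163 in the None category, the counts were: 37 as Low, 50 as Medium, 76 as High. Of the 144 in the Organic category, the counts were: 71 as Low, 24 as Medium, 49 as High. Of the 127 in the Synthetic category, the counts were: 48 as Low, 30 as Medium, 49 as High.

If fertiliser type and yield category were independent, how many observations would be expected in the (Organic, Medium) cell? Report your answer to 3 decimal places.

Row total (Organic) = 144; column total (Medium) = 104; grand total N = 434.
Expected count = (row total × column total) / N = 144 × 104 / 434 = 34.507.

34.507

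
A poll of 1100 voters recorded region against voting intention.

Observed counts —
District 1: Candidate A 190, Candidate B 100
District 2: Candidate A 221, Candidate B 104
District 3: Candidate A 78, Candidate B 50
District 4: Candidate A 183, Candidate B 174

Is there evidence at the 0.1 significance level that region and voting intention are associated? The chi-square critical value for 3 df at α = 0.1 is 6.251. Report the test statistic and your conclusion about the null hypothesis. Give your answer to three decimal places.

Row totals: 290, 325, 128, 357. Column totals: 672, 428. Grand total N = 1100.
Expected counts (row total × column total / N):
  District 1, Candidate A: 290×672/1100 = 177.16364
  District 1, Candidate B: 290×428/1100 = 112.83636
  District 2, Candidate A: 325×672/1100 = 198.54545
  District 2, Candidate B: 325×428/1100 = 126.45455
  District 3, Candidate A: 128×672/1100 = 78.19636
  District 3, Candidate B: 128×428/1100 = 49.80364
  District 4, Candidate A: 357×672/1100 = 218.09455
  District 4, Candidate B: 357×428/1100 = 138.90545
Contributions (O − E)²/E:
  (190 − 177.16364)²/177.16364 = 0.9301
  (100 − 112.83636)²/112.83636 = 1.4603
  (221 − 198.54545)²/198.54545 = 2.5395
  (104 − 126.45455)²/126.45455 = 3.9873
  (78 − 78.19636)²/78.19636 = 0.0005
  (50 − 49.80364)²/49.80364 = 0.0008
  (183 − 218.09455)²/218.09455 = 5.6472
  (174 − 138.90545)²/138.90545 = 8.8667
χ² = 0.9301 + 1.4603 + 2.5395 + 3.9873 + 0.0005 + 0.0008 + 5.6472 + 8.8667 = 23.432
df = (4−1)(2−1) = 3. Since 23.432 > 6.251, reject the null hypothesis of independence at α = 0.1.

23.432; reject H₀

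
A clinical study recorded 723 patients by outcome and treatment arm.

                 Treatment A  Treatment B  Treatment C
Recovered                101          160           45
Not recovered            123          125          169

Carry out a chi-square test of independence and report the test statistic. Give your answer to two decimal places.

Row totals: 306, 417. Column totals: 224, 285, 214. Grand total N = 723.
Expected counts (row total × column total / N):
  Recovered, Treatment A: 306×224/723 = 94.8050
  Recovered, Treatment B: 306×285/723 = 120.6224
  Recovered, Treatment C: 306×214/723 = 90.5726
  Not recovered, Treatment A: 417×224/723 = 129.1950
  Not recovered, Treatment B: 417×285/723 = 164.3776
  Not recovered, Treatment C: 417×214/723 = 123.4274
Contributions (O − E)²/E:
  (101 − 94.8050)²/94.8050 = 0.4048
  (160 − 120.6224)²/120.6224 = 12.8550
  (45 − 90.5726)²/90.5726 = 22.9304
  (123 − 129.1950)²/129.1950 = 0.2971
  (125 − 164.3776)²/164.3776 = 9.4331
  (169 − 123.4274)²/123.4274 = 16.8266
χ² = 0.4048 + 12.8550 + 22.9304 + 0.2971 + 9.4331 + 16.8266 = 62.75

62.75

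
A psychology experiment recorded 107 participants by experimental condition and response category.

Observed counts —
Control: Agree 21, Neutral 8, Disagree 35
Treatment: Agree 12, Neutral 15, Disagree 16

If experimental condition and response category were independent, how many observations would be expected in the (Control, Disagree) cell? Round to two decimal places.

Row total (Control) = 64; column total (Disagree) = 51; grand total N = 107.
Expected count = (row total × column total) / N = 64 × 51 / 107 = 30.50.

30.50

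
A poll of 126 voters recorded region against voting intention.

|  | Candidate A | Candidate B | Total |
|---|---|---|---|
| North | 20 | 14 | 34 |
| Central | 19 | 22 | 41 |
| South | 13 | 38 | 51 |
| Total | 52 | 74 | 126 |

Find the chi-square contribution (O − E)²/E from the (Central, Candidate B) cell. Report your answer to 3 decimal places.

0.180

Row total (Central) = 41; column total (Candidate B) = 74; N = 126.
Expected count E = 41 × 74 / 126 = 24.0794.
Contribution = (O − E)²/E = (22 − 24.0794)² / 24.0794 = 0.180.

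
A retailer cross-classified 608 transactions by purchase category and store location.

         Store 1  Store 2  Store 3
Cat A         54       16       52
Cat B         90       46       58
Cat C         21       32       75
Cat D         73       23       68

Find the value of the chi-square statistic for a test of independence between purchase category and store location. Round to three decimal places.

Row totals: 122, 194, 128, 164. Column totals: 238, 117, 253. Grand total N = 608.
Expected counts (row total × column total / N):
  Cat A, Store 1: 122×238/608 = 47.7566
  Cat A, Store 2: 122×117/608 = 23.4770
  Cat A, Store 3: 122×253/608 = 50.7664
  Cat B, Store 1: 194×238/608 = 75.9408
  Cat B, Store 2: 194×117/608 = 37.3322
  Cat B, Store 3: 194×253/608 = 80.7270
  Cat C, Store 1: 128×238/608 = 50.1053
  Cat C, Store 2: 128×117/608 = 24.6316
  Cat C, Store 3: 128×253/608 = 53.2632
  Cat D, Store 1: 164×238/608 = 64.1974
  Cat D, Store 2: 164×117/608 = 31.5592
  Cat D, Store 3: 164×253/608 = 68.2434
Contributions (O − E)²/E:
  (54 − 47.7566)²/47.7566 = 0.8162
  (16 − 23.4770)²/23.4770 = 2.3813
  (52 − 50.7664)²/50.7664 = 0.0300
  (90 − 75.9408)²/75.9408 = 2.6028
  (46 − 37.3322)²/37.3322 = 2.0125
  (58 − 80.7270)²/80.7270 = 6.3983
  (21 − 50.1053)²/50.1053 = 16.9068
  (32 − 24.6316)²/24.6316 = 2.2042
  (75 − 53.2632)²/53.2632 = 8.8708
  (73 − 64.1974)²/64.1974 = 1.2070
  (23 − 31.5592)²/31.5592 = 2.3213
  (68 − 68.2434)²/68.2434 = 0.0009
χ² = 0.8162 + 2.3813 + 0.0300 + 2.6028 + 2.0125 + 6.3983 + 16.9068 + 2.2042 + 8.8708 + 1.2070 + 2.3213 + 0.0009 = 45.752

45.752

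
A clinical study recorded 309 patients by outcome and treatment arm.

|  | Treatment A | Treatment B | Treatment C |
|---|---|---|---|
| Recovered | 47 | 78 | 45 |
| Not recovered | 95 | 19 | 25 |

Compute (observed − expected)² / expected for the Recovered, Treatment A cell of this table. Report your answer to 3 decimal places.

Row total (Recovered) = 170; column total (Treatment A) = 142; N = 309.
Expected count E = 170 × 142 / 309 = 78.1230.
Contribution = (O − E)²/E = (47 − 78.1230)² / 78.1230 = 12.399.

12.399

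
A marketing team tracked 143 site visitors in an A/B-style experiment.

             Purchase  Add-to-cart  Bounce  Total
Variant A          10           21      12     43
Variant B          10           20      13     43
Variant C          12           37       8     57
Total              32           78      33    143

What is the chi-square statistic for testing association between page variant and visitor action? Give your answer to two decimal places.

5.37

Grand total N = 143.
Expected counts (row total × column total / N):
  Variant A, Purchase: 43×32/143 = 9.622
  Variant A, Add-to-cart: 43×78/143 = 23.455
  Variant A, Bounce: 43×33/143 = 9.923
  Variant B, Purchase: 43×32/143 = 9.622
  Variant B, Add-to-cart: 43×78/143 = 23.455
  Variant B, Bounce: 43×33/143 = 9.923
  Variant C, Purchase: 57×32/143 = 12.755
  Variant C, Add-to-cart: 57×78/143 = 31.091
  Variant C, Bounce: 57×33/143 = 13.154
Contributions (O − E)²/E:
  (10 − 9.622)²/9.622 = 0.0148
  (21 − 23.455)²/23.455 = 0.2570
  (12 − 9.923)²/9.923 = 0.4347
  (10 − 9.622)²/9.622 = 0.0148
  (20 − 23.455)²/23.455 = 0.5089
  (13 − 9.923)²/9.923 = 0.9541
  (12 − 12.755)²/12.755 = 0.0447
  (37 − 31.091)²/31.091 = 1.1230
  (8 − 13.154)²/13.154 = 2.0194
χ² = 0.0148 + 0.2570 + 0.4347 + 0.0148 + 0.5089 + 0.9541 + 0.0447 + 1.1230 + 2.0194 = 5.37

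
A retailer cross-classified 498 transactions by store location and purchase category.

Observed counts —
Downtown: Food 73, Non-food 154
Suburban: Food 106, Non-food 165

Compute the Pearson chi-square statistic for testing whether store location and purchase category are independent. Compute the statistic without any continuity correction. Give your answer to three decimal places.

2.596

Row totals: 227, 271. Column totals: 179, 319. Grand total N = 498.
Expected counts (row total × column total / N):
  Downtown, Food: 227×179/498 = 81.5924
  Downtown, Non-food: 227×319/498 = 145.4076
  Suburban, Food: 271×179/498 = 97.4076
  Suburban, Non-food: 271×319/498 = 173.5924
Contributions (O − E)²/E:
  (73 − 81.5924)²/81.5924 = 0.9049
  (154 − 145.4076)²/145.4076 = 0.5077
  (106 − 97.4076)²/97.4076 = 0.7579
  (165 − 173.5924)²/173.5924 = 0.4253
χ² = 0.9049 + 0.5077 + 0.7579 + 0.4253 = 2.596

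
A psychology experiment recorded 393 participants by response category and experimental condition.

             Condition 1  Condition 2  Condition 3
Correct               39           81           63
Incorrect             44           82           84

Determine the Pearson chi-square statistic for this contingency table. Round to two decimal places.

Row totals: 183, 210. Column totals: 83, 163, 147. Grand total N = 393.
Expected counts (row total × column total / N):
  Correct, Condition 1: 183×83/393 = 38.649
  Correct, Condition 2: 183×163/393 = 75.901
  Correct, Condition 3: 183×147/393 = 68.450
  Incorrect, Condition 1: 210×83/393 = 44.351
  Incorrect, Condition 2: 210×163/393 = 87.099
  Incorrect, Condition 3: 210×147/393 = 78.550
Contributions (O − E)²/E:
  (39 − 38.649)²/38.649 = 0.0032
  (81 − 75.901)²/75.901 = 0.3425
  (63 − 68.450)²/68.450 = 0.4339
  (44 − 44.351)²/44.351 = 0.0028
  (82 − 87.099)²/87.099 = 0.2985
  (84 − 78.550)²/78.550 = 0.3781
χ² = 0.0032 + 0.3425 + 0.4339 + 0.0028 + 0.2985 + 0.3781 = 1.46

1.46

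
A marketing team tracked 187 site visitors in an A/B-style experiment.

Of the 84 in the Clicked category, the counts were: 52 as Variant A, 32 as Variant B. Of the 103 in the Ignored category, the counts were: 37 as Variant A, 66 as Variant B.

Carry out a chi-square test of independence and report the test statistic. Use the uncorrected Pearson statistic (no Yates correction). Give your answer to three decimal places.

Row totals: 84, 103. Column totals: 89, 98. Grand total N = 187.
Expected counts (row total × column total / N):
  Clicked, Variant A: 84×89/187 = 39.9786
  Clicked, Variant B: 84×98/187 = 44.0214
  Ignored, Variant A: 103×89/187 = 49.0214
  Ignored, Variant B: 103×98/187 = 53.9786
Contributions (O − E)²/E:
  (52 − 39.9786)²/39.9786 = 3.6148
  (32 − 44.0214)²/44.0214 = 3.2828
  (37 − 49.0214)²/49.0214 = 2.9480
  (66 − 53.9786)²/53.9786 = 2.6772
χ² = 3.6148 + 3.2828 + 2.9480 + 2.6772 = 12.523

12.523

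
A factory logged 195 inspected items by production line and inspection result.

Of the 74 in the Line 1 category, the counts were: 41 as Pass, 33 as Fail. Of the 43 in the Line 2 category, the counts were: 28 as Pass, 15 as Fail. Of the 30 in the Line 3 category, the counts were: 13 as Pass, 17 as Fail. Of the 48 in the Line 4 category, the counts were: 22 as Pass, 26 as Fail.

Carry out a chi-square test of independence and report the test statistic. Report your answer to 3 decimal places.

4.817

Row totals: 74, 43, 30, 48. Column totals: 104, 91. Grand total N = 195.
Expected counts (row total × column total / N):
  Line 1, Pass: 74×104/195 = 39.4667
  Line 1, Fail: 74×91/195 = 34.5333
  Line 2, Pass: 43×104/195 = 22.9333
  Line 2, Fail: 43×91/195 = 20.0667
  Line 3, Pass: 30×104/195 = 16.0000
  Line 3, Fail: 30×91/195 = 14.0000
  Line 4, Pass: 48×104/195 = 25.6000
  Line 4, Fail: 48×91/195 = 22.4000
Contributions (O − E)²/E:
  (41 − 39.4667)²/39.4667 = 0.0596
  (33 − 34.5333)²/34.5333 = 0.0681
  (28 − 22.9333)²/22.9333 = 1.1194
  (15 − 20.0667)²/20.0667 = 1.2793
  (13 − 16.0000)²/16.0000 = 0.5625
  (17 − 14.0000)²/14.0000 = 0.6429
  (22 − 25.6000)²/25.6000 = 0.5063
  (26 − 22.4000)²/22.4000 = 0.5786
χ² = 0.0596 + 0.0681 + 1.1194 + 1.2793 + 0.5625 + 0.6429 + 0.5063 + 0.5786 = 4.817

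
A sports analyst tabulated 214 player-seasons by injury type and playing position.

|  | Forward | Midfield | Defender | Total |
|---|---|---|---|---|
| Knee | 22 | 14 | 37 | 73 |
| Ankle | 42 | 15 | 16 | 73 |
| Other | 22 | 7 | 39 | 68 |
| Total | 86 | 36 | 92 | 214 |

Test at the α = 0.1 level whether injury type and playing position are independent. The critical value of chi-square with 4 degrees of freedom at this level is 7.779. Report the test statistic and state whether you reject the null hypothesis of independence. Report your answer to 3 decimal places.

Grand total N = 214.
Expected counts (row total × column total / N):
  Knee, Forward: 73×86/214 = 29.3364
  Knee, Midfield: 73×36/214 = 12.2804
  Knee, Defender: 73×92/214 = 31.3832
  Ankle, Forward: 73×86/214 = 29.3364
  Ankle, Midfield: 73×36/214 = 12.2804
  Ankle, Defender: 73×92/214 = 31.3832
  Other, Forward: 68×86/214 = 27.3271
  Other, Midfield: 68×36/214 = 11.4393
  Other, Defender: 68×92/214 = 29.2336
Contributions (O − E)²/E:
  (22 − 29.3364)²/29.3364 = 1.8347
  (14 − 12.2804)²/12.2804 = 0.2408
  (37 − 31.3832)²/31.3832 = 1.0053
  (42 − 29.3364)²/29.3364 = 5.4665
  (15 − 12.2804)²/12.2804 = 0.6023
  (16 − 31.3832)²/31.3832 = 7.5404
  (22 − 27.3271)²/27.3271 = 1.0385
  (7 − 11.4393)²/11.4393 = 1.7228
  (39 − 29.2336)²/29.2336 = 3.2628
χ² = 1.8347 + 0.2408 + 1.0053 + 5.4665 + 0.6023 + 7.5404 + 1.0385 + 1.7228 + 3.2628 = 22.714
df = (3−1)(3−1) = 4. Since 22.714 > 7.779, reject the null hypothesis of independence at α = 0.1.

22.714; reject H₀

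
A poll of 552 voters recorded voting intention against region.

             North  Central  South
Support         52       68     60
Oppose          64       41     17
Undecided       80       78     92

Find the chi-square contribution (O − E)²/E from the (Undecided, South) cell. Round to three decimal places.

3.123

Row total (Undecided) = 250; column total (South) = 169; N = 552.
Expected count E = 250 × 169 / 552 = 76.5399.
Contribution = (O − E)²/E = (92 − 76.5399)² / 76.5399 = 3.123.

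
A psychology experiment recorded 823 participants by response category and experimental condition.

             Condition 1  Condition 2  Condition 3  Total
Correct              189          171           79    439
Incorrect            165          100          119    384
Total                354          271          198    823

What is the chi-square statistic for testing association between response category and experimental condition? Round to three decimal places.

24.744

Grand total N = 823.
Expected counts (row total × column total / N):
  Correct, Condition 1: 439×354/823 = 188.8287
  Correct, Condition 2: 439×271/823 = 144.5553
  Correct, Condition 3: 439×198/823 = 105.6160
  Incorrect, Condition 1: 384×354/823 = 165.1713
  Incorrect, Condition 2: 384×271/823 = 126.4447
  Incorrect, Condition 3: 384×198/823 = 92.3840
Contributions (O − E)²/E:
  (189 − 188.8287)²/188.8287 = 0.0002
  (171 − 144.5553)²/144.5553 = 4.8377
  (79 − 105.6160)²/105.6160 = 6.7074
  (165 − 165.1713)²/165.1713 = 0.0002
  (100 − 126.4447)²/126.4447 = 5.5307
  (119 − 92.3840)²/92.3840 = 7.6681
χ² = 0.0002 + 4.8377 + 6.7074 + 0.0002 + 5.5307 + 7.6681 = 24.744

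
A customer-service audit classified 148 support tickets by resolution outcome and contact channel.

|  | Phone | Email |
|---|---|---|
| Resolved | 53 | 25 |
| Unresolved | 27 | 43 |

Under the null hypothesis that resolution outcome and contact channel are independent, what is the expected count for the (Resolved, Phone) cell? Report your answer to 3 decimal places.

Row total (Resolved) = 78; column total (Phone) = 80; grand total N = 148.
Expected count = (row total × column total) / N = 78 × 80 / 148 = 42.162.

42.162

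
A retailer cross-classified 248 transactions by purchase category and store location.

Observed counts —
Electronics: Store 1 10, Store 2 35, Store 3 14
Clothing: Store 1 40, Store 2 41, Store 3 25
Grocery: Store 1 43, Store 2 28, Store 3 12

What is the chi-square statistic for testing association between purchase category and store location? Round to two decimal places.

19.29

Row totals: 59, 106, 83. Column totals: 93, 104, 51. Grand total N = 248.
Expected counts (row total × column total / N):
  Electronics, Store 1: 59×93/248 = 22.125
  Electronics, Store 2: 59×104/248 = 24.742
  Electronics, Store 3: 59×51/248 = 12.133
  Clothing, Store 1: 106×93/248 = 39.750
  Clothing, Store 2: 106×104/248 = 44.452
  Clothing, Store 3: 106×51/248 = 21.798
  Grocery, Store 1: 83×93/248 = 31.125
  Grocery, Store 2: 83×104/248 = 34.806
  Grocery, Store 3: 83×51/248 = 17.069
Contributions (O − E)²/E:
  (10 − 22.125)²/22.125 = 6.6448
  (35 − 24.742)²/24.742 = 4.2530
  (14 − 12.133)²/12.133 = 0.2873
  (40 − 39.750)²/39.750 = 0.0016
  (41 − 44.452)²/44.452 = 0.2681
  (25 − 21.798)²/21.798 = 0.4704
  (43 − 31.125)²/31.125 = 4.5306
  (28 − 34.806)²/34.806 = 1.3309
  (12 − 17.069)²/17.069 = 1.5053
χ² = 6.6448 + 4.2530 + 0.2873 + 0.0016 + 0.2681 + 0.4704 + 4.5306 + 1.3309 + 1.5053 = 19.29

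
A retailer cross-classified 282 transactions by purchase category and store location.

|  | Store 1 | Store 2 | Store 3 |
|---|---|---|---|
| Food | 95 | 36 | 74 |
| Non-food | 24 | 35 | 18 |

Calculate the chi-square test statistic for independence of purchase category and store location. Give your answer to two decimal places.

Row totals: 205, 77. Column totals: 119, 71, 92. Grand total N = 282.
Expected counts (row total × column total / N):
  Food, Store 1: 205×119/282 = 86.507
  Food, Store 2: 205×71/282 = 51.613
  Food, Store 3: 205×92/282 = 66.879
  Non-food, Store 1: 77×119/282 = 32.493
  Non-food, Store 2: 77×71/282 = 19.387
  Non-food, Store 3: 77×92/282 = 25.121
Contributions (O − E)²/E:
  (95 − 86.507)²/86.507 = 0.8338
  (36 − 51.613)²/51.613 = 4.7230
  (74 − 66.879)²/66.879 = 0.7582
  (24 − 32.493)²/32.493 = 2.2199
  (35 − 19.387)²/19.387 = 12.5737
  (18 − 25.121)²/25.121 = 2.0186
χ² = 0.8338 + 4.7230 + 0.7582 + 2.2199 + 12.5737 + 2.0186 = 23.13

23.13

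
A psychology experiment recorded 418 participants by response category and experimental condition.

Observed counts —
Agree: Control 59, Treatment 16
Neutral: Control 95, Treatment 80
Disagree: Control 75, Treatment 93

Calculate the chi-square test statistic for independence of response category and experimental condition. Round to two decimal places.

Row totals: 75, 175, 168. Column totals: 229, 189. Grand total N = 418.
Expected counts (row total × column total / N):
  Agree, Control: 75×229/418 = 41.089
  Agree, Treatment: 75×189/418 = 33.911
  Neutral, Control: 175×229/418 = 95.873
  Neutral, Treatment: 175×189/418 = 79.127
  Disagree, Control: 168×229/418 = 92.038
  Disagree, Treatment: 168×189/418 = 75.962
Contributions (O − E)²/E:
  (59 − 41.089)²/41.089 = 7.8075
  (16 − 33.911)²/33.911 = 9.4602
  (95 − 95.873)²/95.873 = 0.0079
  (80 − 79.127)²/79.127 = 0.0096
  (75 − 92.038)²/92.038 = 3.1541
  (93 − 75.962)²/75.962 = 3.8216
χ² = 7.8075 + 9.4602 + 0.0079 + 0.0096 + 3.1541 + 3.8216 = 24.26

24.26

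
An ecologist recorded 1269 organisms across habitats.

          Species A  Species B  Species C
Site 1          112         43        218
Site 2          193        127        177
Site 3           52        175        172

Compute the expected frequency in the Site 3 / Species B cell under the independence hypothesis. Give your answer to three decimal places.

Row total (Site 3) = 399; column total (Species B) = 345; grand total N = 1269.
Expected count = (row total × column total) / N = 399 × 345 / 1269 = 108.475.

108.475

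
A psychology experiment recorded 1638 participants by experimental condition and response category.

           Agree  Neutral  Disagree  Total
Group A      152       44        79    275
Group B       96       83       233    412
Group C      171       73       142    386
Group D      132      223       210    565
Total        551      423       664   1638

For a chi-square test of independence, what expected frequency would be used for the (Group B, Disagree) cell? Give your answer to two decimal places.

167.01

Row total (Group B) = 412; column total (Disagree) = 664; grand total N = 1638.
Expected count = (row total × column total) / N = 412 × 664 / 1638 = 167.01.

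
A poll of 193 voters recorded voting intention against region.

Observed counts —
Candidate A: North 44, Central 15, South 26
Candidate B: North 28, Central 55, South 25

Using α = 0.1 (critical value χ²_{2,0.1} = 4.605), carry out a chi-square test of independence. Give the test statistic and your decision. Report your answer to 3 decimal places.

Row totals: 85, 108. Column totals: 72, 70, 51. Grand total N = 193.
Expected counts (row total × column total / N):
  Candidate A, North: 85×72/193 = 31.70984
  Candidate A, Central: 85×70/193 = 30.82902
  Candidate A, South: 85×51/193 = 22.46114
  Candidate B, North: 108×72/193 = 40.29016
  Candidate B, Central: 108×70/193 = 39.17098
  Candidate B, South: 108×51/193 = 28.53886
Contributions (O − E)²/E:
  (44 − 31.70984)²/31.70984 = 4.7634
  (15 − 30.82902)²/30.82902 = 8.1273
  (26 − 22.46114)²/22.46114 = 0.5576
  (28 − 40.29016)²/40.29016 = 3.7490
  (55 − 39.17098)²/39.17098 = 6.3965
  (25 − 28.53886)²/28.53886 = 0.4388
χ² = 4.7634 + 8.1273 + 0.5576 + 3.7490 + 6.3965 + 0.4388 = 24.033
df = (2−1)(3−1) = 2. Since 24.033 > 4.605, reject the null hypothesis of independence at α = 0.1.

24.033; reject H₀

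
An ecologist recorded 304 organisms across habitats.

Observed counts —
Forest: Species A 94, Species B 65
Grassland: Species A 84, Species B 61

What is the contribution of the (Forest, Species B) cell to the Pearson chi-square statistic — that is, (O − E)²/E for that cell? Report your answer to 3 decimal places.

0.012

Row total (Forest) = 159; column total (Species B) = 126; N = 304.
Expected count E = 159 × 126 / 304 = 65.9013.
Contribution = (O − E)²/E = (65 − 65.9013)² / 65.9013 = 0.012.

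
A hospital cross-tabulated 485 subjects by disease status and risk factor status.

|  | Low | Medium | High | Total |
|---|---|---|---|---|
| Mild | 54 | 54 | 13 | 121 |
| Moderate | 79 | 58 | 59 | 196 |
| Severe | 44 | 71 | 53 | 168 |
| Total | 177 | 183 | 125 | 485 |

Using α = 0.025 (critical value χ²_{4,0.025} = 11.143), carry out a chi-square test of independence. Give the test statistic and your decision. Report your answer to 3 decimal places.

27.945; reject H₀

Grand total N = 485.
Expected counts (row total × column total / N):
  Mild, Low: 121×177/485 = 44.1588
  Mild, Medium: 121×183/485 = 45.6557
  Mild, High: 121×125/485 = 31.1856
  Moderate, Low: 196×177/485 = 71.5299
  Moderate, Medium: 196×183/485 = 73.9546
  Moderate, High: 196×125/485 = 50.5155
  Severe, Low: 168×177/485 = 61.3113
  Severe, Medium: 168×183/485 = 63.3897
  Severe, High: 168×125/485 = 43.2990
Contributions (O − E)²/E:
  (54 − 44.1588)²/44.1588 = 2.1932
  (54 − 45.6557)²/45.6557 = 1.5251
  (13 − 31.1856)²/31.1856 = 10.6048
  (79 − 71.5299)²/71.5299 = 0.7801
  (58 − 73.9546)²/73.9546 = 3.4420
  (59 − 50.5155)²/50.5155 = 1.4250
  (44 − 61.3113)²/61.3113 = 4.8879
  (71 − 63.3897)²/63.3897 = 0.9137
  (53 − 43.2990)²/43.2990 = 2.1735
χ² = 2.1932 + 1.5251 + 10.6048 + 0.7801 + 3.4420 + 1.4250 + 4.8879 + 0.9137 + 2.1735 = 27.945
df = (3−1)(3−1) = 4. Since 27.945 > 11.143, reject the null hypothesis of independence at α = 0.025.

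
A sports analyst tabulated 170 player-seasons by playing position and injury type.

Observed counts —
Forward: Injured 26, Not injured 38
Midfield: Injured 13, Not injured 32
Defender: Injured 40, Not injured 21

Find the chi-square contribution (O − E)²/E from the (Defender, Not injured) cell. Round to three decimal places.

4.159

Row total (Defender) = 61; column total (Not injured) = 91; N = 170.
Expected count E = 61 × 91 / 170 = 32.6529.
Contribution = (O − E)²/E = (21 − 32.6529)² / 32.6529 = 4.159.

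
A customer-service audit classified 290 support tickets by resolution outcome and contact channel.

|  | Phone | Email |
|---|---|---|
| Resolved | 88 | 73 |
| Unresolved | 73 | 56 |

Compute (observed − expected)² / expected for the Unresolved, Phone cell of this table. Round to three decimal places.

Row total (Unresolved) = 129; column total (Phone) = 161; N = 290.
Expected count E = 129 × 161 / 290 = 71.6172.
Contribution = (O − E)²/E = (73 − 71.6172)² / 71.6172 = 0.027.

0.027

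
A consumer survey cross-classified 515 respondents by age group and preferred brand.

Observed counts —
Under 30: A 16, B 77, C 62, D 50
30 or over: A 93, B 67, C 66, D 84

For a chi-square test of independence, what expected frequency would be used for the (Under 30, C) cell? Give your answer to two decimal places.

50.95

Row total (Under 30) = 205; column total (C) = 128; grand total N = 515.
Expected count = (row total × column total) / N = 205 × 128 / 515 = 50.95.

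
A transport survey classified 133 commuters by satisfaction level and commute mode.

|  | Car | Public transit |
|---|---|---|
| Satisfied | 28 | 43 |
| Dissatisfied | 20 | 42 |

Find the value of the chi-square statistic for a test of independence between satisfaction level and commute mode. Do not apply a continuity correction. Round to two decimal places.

Row totals: 71, 62. Column totals: 48, 85. Grand total N = 133.
Expected counts (row total × column total / N):
  Satisfied, Car: 71×48/133 = 25.624
  Satisfied, Public transit: 71×85/133 = 45.376
  Dissatisfied, Car: 62×48/133 = 22.376
  Dissatisfied, Public transit: 62×85/133 = 39.624
Contributions (O − E)²/E:
  (28 − 25.624)²/25.624 = 0.2203
  (43 − 45.376)²/45.376 = 0.1244
  (20 − 22.376)²/22.376 = 0.2523
  (42 − 39.624)²/39.624 = 0.1425
χ² = 0.2203 + 0.1244 + 0.2523 + 0.1425 = 0.74

0.74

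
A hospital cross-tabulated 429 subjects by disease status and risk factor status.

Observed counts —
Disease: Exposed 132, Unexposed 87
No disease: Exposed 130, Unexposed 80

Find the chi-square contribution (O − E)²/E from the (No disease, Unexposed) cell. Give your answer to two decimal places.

Row total (No disease) = 210; column total (Unexposed) = 167; N = 429.
Expected count E = 210 × 167 / 429 = 81.748.
Contribution = (O − E)²/E = (80 − 81.748)² / 81.748 = 0.04.

0.04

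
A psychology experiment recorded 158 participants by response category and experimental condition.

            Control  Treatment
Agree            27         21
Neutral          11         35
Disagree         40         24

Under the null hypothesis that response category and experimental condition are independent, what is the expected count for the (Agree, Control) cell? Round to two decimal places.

Row total (Agree) = 48; column total (Control) = 78; grand total N = 158.
Expected count = (row total × column total) / N = 48 × 78 / 158 = 23.70.

23.70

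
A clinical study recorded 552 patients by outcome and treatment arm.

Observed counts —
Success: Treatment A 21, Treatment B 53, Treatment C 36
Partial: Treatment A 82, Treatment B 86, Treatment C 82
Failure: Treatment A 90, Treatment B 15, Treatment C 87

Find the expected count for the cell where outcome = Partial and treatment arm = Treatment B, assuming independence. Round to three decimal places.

69.746

Row total (Partial) = 250; column total (Treatment B) = 154; grand total N = 552.
Expected count = (row total × column total) / N = 250 × 154 / 552 = 69.746.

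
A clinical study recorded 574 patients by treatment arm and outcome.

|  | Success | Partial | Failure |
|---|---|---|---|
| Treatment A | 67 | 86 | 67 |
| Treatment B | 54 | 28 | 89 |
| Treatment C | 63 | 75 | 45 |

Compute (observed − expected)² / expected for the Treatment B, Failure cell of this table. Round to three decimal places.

14.161

Row total (Treatment B) = 171; column total (Failure) = 201; N = 574.
Expected count E = 171 × 201 / 574 = 59.8798.
Contribution = (O − E)²/E = (89 − 59.8798)² / 59.8798 = 14.161.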